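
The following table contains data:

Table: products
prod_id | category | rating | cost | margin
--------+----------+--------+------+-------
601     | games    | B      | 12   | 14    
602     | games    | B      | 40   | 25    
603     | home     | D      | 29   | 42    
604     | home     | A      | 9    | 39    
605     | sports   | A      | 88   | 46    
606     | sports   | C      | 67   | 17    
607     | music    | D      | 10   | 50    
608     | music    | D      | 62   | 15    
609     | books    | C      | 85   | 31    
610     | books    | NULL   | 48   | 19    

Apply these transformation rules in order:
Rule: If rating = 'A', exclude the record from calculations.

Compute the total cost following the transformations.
353

Step 1: Identify records where rating = 'A'
Step 2: The excluded records sum to 97
Step 3: Original total cost = 450
Step 4: Remaining total = 450 - 97 = 353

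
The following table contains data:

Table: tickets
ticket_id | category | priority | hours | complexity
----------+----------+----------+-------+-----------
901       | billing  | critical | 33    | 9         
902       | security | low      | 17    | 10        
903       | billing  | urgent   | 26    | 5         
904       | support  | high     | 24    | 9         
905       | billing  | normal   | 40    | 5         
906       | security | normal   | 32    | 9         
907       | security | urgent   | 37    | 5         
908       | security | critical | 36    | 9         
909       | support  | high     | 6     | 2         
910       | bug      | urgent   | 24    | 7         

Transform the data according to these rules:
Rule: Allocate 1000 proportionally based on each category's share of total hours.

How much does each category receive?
billing: 360.0, bug: 87.27, security: 443.64, support: 109.09

Step 1: Calculate total hours = 275
Step 2: Calculate each category's proportion:
  billing: 99/275 = 36.00% → 360.0
  bug: 24/275 = 8.73% → 87.27
  security: 122/275 = 44.36% → 443.64
  support: 30/275 = 10.91% → 109.09
Step 3: Verify: sum of allocations ≈ 1000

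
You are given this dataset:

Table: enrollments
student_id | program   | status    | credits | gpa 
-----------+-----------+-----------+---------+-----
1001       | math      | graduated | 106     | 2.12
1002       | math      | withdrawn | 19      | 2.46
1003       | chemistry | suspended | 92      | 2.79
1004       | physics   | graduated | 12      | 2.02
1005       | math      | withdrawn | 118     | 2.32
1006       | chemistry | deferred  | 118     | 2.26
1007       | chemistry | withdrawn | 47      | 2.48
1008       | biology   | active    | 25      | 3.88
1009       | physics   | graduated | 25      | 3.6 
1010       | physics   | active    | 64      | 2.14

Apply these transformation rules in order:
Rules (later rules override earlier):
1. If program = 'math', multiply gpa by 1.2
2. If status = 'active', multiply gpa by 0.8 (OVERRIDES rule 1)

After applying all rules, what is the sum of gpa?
26.25

Step 1: Rule 2 takes priority for records with status = 'active'
  - 2 records: 6.02 × 0.8 = 4.82
Step 2: Rule 1 applies to remaining records with program = 'math'
  - 3 records: 6.9 × 1.2 = 8.28
Step 3: Other records unchanged: 13.15
Step 4: Final sum = 4.82 + 8.28 + 13.15 = 26.25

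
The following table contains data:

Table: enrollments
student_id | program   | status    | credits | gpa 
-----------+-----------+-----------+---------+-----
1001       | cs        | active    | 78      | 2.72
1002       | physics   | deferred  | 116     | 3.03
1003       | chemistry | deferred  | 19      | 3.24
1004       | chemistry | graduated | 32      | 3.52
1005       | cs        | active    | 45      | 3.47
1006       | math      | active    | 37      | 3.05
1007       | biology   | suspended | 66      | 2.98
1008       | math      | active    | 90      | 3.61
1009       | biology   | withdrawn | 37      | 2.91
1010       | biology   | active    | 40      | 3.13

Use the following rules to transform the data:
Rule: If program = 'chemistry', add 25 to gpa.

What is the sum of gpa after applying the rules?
81.66

Step 1: Count records where program = 'chemistry': 2
Step 2: Total bonus added: 2 × 25 = 50
Step 3: Original sum of gpa: 31.66
Step 4: Final sum = 31.66 + 50 = 81.66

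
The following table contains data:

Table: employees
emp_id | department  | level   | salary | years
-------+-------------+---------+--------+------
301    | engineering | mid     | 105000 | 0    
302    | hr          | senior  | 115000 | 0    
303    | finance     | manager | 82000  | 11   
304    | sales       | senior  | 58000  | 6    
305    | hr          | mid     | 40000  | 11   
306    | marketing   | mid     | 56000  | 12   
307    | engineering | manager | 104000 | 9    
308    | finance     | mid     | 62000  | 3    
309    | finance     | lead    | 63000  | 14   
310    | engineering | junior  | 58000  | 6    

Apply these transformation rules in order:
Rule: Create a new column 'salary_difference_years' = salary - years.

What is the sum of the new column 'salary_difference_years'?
742928

Step 1: For each record, compute salary - years
Example calculations:
  105000 - 0 = 105000
  115000 - 0 = 115000
  82000 - 11 = 81989
  ...
Step 2: Sum all derived values
Step 3: Total = 742928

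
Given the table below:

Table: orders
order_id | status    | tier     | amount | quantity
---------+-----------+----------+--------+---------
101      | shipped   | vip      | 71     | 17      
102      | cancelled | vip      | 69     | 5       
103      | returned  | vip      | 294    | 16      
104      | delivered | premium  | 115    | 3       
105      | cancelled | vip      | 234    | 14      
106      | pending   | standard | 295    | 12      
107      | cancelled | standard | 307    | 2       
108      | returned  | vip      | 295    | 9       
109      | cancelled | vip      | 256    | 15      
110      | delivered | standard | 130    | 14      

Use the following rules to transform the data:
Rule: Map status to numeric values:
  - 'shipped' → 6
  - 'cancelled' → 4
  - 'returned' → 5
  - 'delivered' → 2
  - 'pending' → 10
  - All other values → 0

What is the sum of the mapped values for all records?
46

Step 1: Apply mapping to each record
Step 2: Count by status:
  'shipped': 1 records × 6 = 6
  'cancelled': 4 records × 4 = 16
  'returned': 2 records × 5 = 10
  'delivered': 2 records × 2 = 4
  'pending': 1 records × 10 = 10
Step 3: Sum all mapped values = 46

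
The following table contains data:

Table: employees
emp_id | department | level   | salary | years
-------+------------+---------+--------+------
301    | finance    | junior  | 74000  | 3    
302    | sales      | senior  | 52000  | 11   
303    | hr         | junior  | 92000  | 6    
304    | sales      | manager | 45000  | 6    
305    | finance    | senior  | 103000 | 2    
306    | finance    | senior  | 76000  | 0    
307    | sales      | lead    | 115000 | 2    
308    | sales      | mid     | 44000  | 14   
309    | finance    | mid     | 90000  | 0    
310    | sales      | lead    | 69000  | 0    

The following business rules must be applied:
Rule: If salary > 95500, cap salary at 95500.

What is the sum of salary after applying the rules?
733000

Step 1: 2 records have salary > 95500
Step 2: These records originally summed to 218000
Step 3: After capping: 2 × 95500 = 191000
Step 4: Unaffected records sum: 542000
Step 5: Final sum = 191000 + 542000 = 733000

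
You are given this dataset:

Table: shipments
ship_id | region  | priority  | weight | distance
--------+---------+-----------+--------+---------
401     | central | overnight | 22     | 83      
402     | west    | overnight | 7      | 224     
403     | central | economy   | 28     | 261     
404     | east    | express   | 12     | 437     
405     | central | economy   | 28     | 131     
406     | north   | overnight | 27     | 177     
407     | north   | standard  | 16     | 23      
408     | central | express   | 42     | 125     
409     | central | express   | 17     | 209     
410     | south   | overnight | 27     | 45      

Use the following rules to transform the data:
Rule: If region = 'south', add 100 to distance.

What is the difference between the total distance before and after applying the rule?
100

Step 1: Original sum of distance = 1715
Step 2: 1 records have region = 'south'
Step 3: Each affected record changes by 100
Step 4: Total change = 1 × 100 = 100
Step 5: New sum = 1715 + 100 = 1815
Step 6: Difference = |1815 - 1715| = 100
        (Sum increased by 100)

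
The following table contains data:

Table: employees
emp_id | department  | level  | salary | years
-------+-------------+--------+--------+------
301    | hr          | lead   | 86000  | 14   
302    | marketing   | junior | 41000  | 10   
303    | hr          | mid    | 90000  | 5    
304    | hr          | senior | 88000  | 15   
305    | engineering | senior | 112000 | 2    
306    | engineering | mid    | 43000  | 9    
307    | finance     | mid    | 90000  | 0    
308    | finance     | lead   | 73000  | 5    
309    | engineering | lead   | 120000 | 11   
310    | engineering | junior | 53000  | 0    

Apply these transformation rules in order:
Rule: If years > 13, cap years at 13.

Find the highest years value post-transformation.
13

Step 1: Original maximum years = 15
Step 2: Apply cap at 13
Step 3: 2 records had years > 13 and were capped
Step 4: Maximum after transformation = 13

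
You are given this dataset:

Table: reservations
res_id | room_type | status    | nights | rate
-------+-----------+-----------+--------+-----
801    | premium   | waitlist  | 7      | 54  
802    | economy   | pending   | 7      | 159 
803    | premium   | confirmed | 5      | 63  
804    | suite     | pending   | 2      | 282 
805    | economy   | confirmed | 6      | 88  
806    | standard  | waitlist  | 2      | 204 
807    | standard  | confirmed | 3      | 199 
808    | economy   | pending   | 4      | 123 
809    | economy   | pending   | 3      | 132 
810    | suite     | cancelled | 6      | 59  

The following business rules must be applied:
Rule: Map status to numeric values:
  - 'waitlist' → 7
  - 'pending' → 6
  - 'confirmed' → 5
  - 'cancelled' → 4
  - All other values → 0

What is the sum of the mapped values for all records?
57

Step 1: Apply mapping to each record
Step 2: Count by status:
  'waitlist': 2 records × 7 = 14
  'pending': 4 records × 6 = 24
  'confirmed': 3 records × 5 = 15
  'cancelled': 1 records × 4 = 4
Step 3: Sum all mapped values = 57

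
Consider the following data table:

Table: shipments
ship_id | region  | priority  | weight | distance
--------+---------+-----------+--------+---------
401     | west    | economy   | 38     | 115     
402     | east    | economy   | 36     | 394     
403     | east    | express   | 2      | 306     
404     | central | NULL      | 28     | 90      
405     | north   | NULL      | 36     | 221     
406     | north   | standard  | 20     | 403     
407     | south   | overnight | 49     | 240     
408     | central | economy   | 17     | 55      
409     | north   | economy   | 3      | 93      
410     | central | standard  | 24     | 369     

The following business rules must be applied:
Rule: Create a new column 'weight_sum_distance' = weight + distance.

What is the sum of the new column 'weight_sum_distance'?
2539

Step 1: For each record, compute weight + distance
Example calculations:
  38 + 115 = 153
  36 + 394 = 430
  2 + 306 = 308
  ...
Step 2: Sum all derived values
Step 3: Total = 2539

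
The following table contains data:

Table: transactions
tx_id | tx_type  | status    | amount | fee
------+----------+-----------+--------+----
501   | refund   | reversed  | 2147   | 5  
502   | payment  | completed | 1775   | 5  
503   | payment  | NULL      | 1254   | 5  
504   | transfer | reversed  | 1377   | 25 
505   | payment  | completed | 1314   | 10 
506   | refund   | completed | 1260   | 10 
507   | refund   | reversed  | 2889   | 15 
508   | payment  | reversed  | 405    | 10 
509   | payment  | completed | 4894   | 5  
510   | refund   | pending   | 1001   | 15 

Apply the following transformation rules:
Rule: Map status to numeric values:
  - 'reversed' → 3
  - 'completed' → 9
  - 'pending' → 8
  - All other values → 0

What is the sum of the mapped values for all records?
56

Step 1: Apply mapping to each record
Step 2: Count by status:
  'reversed': 4 records × 3 = 12
  'completed': 4 records × 9 = 36
  'pending': 1 records × 8 = 8
Step 3: Sum all mapped values = 56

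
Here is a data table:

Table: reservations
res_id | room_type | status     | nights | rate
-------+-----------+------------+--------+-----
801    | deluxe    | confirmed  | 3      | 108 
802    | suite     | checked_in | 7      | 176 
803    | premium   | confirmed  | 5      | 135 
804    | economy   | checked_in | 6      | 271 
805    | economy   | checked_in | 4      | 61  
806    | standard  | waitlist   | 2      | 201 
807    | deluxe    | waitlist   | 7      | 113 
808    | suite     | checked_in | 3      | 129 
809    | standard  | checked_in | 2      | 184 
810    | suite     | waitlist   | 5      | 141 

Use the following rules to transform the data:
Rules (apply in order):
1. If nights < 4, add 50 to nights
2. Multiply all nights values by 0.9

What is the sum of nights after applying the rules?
219.6

Step 1: Apply Rule 1 - Add 50 to records with nights < 4
  - 4 records affected: 10 + (4 × 50) = 210
  - Unaffected records: 34
  - Sum after Rule 1: 244
Step 2: Apply Rule 2 - Multiply all by 0.9
  - 244 × 0.9 = 219.6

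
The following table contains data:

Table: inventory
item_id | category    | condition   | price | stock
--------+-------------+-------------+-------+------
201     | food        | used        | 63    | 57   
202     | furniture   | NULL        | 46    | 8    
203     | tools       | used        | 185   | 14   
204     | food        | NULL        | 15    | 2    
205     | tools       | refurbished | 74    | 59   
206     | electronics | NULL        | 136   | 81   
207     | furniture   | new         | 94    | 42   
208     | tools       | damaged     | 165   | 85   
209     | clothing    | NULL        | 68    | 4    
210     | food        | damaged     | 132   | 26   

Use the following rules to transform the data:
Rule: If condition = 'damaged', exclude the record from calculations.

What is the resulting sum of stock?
267

Step 1: Identify records where condition = 'damaged'
Step 2: The excluded records sum to 111
Step 3: Original total stock = 378
Step 4: Remaining total = 378 - 111 = 267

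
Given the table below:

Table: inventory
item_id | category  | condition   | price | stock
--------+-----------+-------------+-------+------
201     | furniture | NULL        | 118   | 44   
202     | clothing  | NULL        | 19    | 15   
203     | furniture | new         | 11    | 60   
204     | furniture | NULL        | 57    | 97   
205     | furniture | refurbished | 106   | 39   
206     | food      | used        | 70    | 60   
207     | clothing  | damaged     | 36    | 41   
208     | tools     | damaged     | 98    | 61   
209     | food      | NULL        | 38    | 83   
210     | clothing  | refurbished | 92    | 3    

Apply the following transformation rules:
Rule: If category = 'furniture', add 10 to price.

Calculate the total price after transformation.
685

Step 1: Count records where category = 'furniture': 4
Step 2: Total bonus added: 4 × 10 = 40
Step 3: Original sum of price: 645
Step 4: Final sum = 645 + 40 = 685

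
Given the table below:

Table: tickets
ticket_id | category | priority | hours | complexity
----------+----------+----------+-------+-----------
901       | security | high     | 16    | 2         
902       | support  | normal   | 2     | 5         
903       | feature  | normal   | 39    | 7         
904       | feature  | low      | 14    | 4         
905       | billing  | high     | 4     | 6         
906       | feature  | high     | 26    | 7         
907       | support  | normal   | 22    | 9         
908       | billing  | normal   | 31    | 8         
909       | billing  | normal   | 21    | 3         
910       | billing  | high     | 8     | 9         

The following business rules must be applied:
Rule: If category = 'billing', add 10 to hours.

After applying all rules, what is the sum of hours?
223

Step 1: Count records where category = 'billing': 4
Step 2: Total bonus added: 4 × 10 = 40
Step 3: Original sum of hours: 183
Step 4: Final sum = 183 + 40 = 223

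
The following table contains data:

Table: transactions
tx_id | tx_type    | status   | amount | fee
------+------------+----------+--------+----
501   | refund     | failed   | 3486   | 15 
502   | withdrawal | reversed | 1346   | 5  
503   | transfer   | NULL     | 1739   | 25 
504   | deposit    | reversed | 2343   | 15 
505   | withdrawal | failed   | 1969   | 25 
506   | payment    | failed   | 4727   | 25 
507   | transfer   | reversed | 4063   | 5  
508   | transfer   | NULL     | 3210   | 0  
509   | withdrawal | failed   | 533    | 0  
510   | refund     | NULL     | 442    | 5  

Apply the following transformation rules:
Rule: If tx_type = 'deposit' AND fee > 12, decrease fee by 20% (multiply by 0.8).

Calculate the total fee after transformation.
117.0

Step 1: Find records where tx_type = 'deposit' AND fee > 12
Step 2: 1 records match, summing to 15
Step 3: After multiplier: 15 × 0.8 = 12.0
Step 4: Unaffected records sum: 105
Step 5: Final sum = 12.0 + 105 = 117.0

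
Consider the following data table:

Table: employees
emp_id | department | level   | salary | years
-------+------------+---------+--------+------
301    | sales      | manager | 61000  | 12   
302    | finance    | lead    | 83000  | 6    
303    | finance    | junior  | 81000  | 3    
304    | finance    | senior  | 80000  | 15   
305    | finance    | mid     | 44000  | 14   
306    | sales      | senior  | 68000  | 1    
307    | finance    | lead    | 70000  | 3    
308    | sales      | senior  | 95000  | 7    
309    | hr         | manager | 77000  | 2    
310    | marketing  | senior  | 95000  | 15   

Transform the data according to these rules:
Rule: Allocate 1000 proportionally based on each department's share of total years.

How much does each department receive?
finance: 525.64, hr: 25.64, marketing: 192.31, sales: 256.41

Step 1: Calculate total years = 78
Step 2: Calculate each department's proportion:
  finance: 41/78 = 52.56% → 525.64
  hr: 2/78 = 2.56% → 25.64
  marketing: 15/78 = 19.23% → 192.31
  sales: 20/78 = 25.64% → 256.41
Step 3: Verify: sum of allocations ≈ 1000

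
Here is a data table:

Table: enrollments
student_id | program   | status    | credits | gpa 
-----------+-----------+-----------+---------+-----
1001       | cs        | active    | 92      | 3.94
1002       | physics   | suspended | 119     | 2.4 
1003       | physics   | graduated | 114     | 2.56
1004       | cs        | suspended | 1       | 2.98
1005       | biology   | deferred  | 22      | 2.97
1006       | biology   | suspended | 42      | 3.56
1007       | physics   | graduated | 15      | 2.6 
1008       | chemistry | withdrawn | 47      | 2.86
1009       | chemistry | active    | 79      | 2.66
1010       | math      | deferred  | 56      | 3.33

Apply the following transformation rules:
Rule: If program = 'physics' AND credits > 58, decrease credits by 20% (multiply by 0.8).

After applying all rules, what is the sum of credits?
540.4

Step 1: Find records where program = 'physics' AND credits > 58
Step 2: 2 records match, summing to 233
Step 3: After multiplier: 233 × 0.8 = 186.4
Step 4: Unaffected records sum: 354
Step 5: Final sum = 186.4 + 354 = 540.4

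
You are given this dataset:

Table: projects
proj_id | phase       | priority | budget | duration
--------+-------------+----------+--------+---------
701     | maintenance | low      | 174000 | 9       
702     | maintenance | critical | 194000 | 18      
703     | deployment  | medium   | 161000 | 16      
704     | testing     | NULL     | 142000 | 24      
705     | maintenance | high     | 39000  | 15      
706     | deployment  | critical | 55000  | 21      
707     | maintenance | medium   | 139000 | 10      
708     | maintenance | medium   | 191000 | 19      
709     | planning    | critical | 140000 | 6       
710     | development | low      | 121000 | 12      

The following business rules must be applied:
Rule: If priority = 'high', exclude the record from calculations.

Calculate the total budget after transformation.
1317000

Step 1: Identify records where priority = 'high'
Step 2: The excluded records sum to 39000
Step 3: Original total budget = 1356000
Step 4: Remaining total = 1356000 - 39000 = 1317000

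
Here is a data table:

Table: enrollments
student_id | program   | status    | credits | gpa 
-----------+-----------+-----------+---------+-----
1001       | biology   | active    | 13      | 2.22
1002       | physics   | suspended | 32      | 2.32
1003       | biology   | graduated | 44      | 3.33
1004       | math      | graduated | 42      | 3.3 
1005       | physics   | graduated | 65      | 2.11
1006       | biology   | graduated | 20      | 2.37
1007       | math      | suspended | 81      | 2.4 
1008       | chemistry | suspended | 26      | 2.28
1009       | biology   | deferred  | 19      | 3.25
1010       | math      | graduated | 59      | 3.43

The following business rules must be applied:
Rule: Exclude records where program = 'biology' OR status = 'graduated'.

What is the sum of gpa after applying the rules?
7.0

Step 1: Find records where program = 'biology' OR status = 'graduated'
Step 2: 7 records match, summing to 20.01
Step 3: Original sum: 27.01
Step 4: Remaining sum = 27.01 - 20.01 = 7.0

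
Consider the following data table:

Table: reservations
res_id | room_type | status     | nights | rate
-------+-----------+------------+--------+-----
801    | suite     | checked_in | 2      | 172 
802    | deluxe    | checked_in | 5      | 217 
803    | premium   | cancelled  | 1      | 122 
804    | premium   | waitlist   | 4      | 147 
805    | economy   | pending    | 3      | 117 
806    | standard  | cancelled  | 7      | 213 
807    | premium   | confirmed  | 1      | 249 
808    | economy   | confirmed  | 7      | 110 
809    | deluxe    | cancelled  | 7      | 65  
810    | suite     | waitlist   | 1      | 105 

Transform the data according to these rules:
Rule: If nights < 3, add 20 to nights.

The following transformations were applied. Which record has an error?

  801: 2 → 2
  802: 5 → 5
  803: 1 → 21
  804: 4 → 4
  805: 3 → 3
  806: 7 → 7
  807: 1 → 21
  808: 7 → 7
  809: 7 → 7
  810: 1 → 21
Record 801 has an error. The correct transformed value should be 22, not 2.

Step 1: Check each record against the rule
Step 2: Record 801 has nights = 2
Step 3: Since 2 < 3, the bonus should have been applied
Step 4: Correct value = 22, but claimed value = 2
Conclusion: Record 801 has the error.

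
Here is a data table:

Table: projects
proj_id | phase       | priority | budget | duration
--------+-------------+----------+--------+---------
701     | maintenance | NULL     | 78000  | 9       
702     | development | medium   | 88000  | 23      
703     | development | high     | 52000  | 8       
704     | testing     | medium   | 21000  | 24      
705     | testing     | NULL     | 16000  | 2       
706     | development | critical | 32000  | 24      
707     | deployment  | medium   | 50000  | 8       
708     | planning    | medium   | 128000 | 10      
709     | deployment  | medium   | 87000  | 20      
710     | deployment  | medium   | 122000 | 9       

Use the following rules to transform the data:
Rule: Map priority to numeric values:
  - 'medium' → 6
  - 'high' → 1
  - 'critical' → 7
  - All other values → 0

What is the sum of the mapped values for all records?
44

Step 1: Apply mapping to each record
Step 2: Count by status:
  'medium': 6 records × 6 = 36
  'high': 1 records × 1 = 1
  'critical': 1 records × 7 = 7
Step 3: Sum all mapped values = 44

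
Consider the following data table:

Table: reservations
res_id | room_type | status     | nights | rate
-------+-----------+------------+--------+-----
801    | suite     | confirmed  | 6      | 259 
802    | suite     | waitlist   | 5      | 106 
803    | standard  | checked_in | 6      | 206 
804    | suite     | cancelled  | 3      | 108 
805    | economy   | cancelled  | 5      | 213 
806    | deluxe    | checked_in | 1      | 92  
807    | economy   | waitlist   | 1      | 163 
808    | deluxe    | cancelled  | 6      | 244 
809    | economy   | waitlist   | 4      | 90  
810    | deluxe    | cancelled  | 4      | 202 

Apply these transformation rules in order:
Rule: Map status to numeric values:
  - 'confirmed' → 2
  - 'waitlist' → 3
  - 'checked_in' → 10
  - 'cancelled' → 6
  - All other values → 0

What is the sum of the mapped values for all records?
55

Step 1: Apply mapping to each record
Step 2: Count by status:
  'confirmed': 1 records × 2 = 2
  'waitlist': 3 records × 3 = 9
  'checked_in': 2 records × 10 = 20
  'cancelled': 4 records × 6 = 24
Step 3: Sum all mapped values = 55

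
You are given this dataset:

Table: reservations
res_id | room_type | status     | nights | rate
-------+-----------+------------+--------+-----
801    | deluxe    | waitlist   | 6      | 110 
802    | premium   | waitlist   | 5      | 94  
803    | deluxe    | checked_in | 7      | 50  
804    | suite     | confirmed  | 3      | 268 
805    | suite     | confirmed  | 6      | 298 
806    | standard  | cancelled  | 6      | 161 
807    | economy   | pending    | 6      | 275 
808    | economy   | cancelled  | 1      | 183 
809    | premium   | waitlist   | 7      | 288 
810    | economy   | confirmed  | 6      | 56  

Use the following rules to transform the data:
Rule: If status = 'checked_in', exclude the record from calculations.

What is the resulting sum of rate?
1733

Step 1: Identify records where status = 'checked_in'
Step 2: The excluded records sum to 50
Step 3: Original total rate = 1783
Step 4: Remaining total = 1783 - 50 = 1733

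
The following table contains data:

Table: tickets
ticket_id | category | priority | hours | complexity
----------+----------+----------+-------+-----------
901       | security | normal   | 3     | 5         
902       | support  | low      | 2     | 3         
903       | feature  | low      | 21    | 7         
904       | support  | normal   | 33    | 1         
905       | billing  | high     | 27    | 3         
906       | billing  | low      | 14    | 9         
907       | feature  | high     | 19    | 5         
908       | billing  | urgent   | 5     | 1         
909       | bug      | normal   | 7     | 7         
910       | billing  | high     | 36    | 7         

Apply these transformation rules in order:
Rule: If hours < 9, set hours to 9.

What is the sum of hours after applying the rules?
186

Step 1: 4 records have hours < 9
Step 2: These records originally summed to 17
Step 3: After setting to minimum: 4 × 9 = 36
Step 4: Unaffected records sum: 150
Step 5: Final sum = 36 + 150 = 186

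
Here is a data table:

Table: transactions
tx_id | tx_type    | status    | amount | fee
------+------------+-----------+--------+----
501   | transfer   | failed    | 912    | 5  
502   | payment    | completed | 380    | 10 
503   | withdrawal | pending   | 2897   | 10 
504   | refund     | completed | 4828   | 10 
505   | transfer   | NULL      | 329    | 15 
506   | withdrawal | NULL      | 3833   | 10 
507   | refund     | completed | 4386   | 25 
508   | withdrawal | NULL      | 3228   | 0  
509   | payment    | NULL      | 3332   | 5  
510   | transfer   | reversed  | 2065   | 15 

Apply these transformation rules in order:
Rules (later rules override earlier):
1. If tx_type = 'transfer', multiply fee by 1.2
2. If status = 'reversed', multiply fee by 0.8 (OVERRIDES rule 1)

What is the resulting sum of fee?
106.0

Step 1: Rule 2 takes priority for records with status = 'reversed'
  - 1 records: 15 × 0.8 = 12.0
Step 2: Rule 1 applies to remaining records with tx_type = 'transfer'
  - 2 records: 20 × 1.2 = 24.0
Step 3: Other records unchanged: 70
Step 4: Final sum = 12.0 + 24.0 + 70 = 106.0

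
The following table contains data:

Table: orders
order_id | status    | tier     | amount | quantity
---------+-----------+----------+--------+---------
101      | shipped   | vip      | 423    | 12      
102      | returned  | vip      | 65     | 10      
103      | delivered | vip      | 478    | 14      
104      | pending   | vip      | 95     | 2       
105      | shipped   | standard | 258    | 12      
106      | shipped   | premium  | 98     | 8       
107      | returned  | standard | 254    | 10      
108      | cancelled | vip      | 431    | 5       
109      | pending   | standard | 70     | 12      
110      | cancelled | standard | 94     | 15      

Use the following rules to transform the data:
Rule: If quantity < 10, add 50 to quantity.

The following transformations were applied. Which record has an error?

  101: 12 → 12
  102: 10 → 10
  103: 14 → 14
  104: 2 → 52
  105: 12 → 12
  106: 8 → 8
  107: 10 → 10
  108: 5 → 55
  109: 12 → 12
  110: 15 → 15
Record 106 has an error. The correct transformed value should be 58, not 8.

Step 1: Check each record against the rule
Step 2: Record 106 has quantity = 8
Step 3: Since 8 < 10, the bonus should have been applied
Step 4: Correct value = 58, but claimed value = 8
Conclusion: Record 106 has the error.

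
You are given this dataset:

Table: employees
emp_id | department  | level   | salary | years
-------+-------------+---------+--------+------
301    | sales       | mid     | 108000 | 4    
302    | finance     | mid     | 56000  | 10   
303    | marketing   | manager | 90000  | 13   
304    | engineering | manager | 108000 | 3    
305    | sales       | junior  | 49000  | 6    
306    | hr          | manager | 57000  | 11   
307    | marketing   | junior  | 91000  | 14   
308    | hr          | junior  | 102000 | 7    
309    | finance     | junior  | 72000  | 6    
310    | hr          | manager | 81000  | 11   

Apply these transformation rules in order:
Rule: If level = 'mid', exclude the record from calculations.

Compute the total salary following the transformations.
650000

Step 1: Identify records where level = 'mid'
Step 2: The excluded records sum to 164000
Step 3: Original total salary = 814000
Step 4: Remaining total = 814000 - 164000 = 650000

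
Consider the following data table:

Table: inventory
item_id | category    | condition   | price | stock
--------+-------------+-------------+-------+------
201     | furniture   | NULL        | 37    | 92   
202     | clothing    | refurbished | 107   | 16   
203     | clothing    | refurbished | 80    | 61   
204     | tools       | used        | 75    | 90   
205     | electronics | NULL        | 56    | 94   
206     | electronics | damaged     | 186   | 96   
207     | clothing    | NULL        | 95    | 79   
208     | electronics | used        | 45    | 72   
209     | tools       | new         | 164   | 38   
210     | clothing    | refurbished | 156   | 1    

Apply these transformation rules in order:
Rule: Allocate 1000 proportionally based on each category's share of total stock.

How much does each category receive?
clothing: 245.7, electronics: 410.02, furniture: 143.97, tools: 200.31

Step 1: Calculate total stock = 639
Step 2: Calculate each category's proportion:
  clothing: 157/639 = 24.57% → 245.7
  electronics: 262/639 = 41.00% → 410.02
  furniture: 92/639 = 14.40% → 143.97
  tools: 128/639 = 20.03% → 200.31
Step 3: Verify: sum of allocations ≈ 1000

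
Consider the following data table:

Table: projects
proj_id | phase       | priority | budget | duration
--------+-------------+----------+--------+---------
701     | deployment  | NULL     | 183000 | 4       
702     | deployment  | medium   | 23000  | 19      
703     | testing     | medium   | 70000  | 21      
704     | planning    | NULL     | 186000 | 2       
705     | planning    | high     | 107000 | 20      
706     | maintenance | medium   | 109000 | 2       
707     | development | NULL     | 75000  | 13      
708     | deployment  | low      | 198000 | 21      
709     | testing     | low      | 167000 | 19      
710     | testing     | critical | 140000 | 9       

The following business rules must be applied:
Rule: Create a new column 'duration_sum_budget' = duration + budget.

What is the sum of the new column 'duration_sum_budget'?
1258130

Step 1: For each record, compute duration + budget
Example calculations:
  4 + 183000 = 183004
  19 + 23000 = 23019
  21 + 70000 = 70021
  ...
Step 2: Sum all derived values
Step 3: Total = 1258130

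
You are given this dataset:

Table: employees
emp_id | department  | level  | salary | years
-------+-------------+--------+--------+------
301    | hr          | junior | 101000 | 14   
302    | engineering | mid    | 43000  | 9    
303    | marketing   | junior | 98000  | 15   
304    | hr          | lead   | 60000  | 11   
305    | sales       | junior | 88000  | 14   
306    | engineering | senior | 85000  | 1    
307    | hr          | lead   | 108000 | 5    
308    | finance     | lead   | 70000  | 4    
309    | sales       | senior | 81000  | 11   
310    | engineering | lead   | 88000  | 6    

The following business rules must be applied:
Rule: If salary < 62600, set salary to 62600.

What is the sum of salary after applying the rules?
844200

Step 1: 2 records have salary < 62600
Step 2: These records originally summed to 103000
Step 3: After setting to minimum: 2 × 62600 = 125200
Step 4: Unaffected records sum: 719000
Step 5: Final sum = 125200 + 719000 = 844200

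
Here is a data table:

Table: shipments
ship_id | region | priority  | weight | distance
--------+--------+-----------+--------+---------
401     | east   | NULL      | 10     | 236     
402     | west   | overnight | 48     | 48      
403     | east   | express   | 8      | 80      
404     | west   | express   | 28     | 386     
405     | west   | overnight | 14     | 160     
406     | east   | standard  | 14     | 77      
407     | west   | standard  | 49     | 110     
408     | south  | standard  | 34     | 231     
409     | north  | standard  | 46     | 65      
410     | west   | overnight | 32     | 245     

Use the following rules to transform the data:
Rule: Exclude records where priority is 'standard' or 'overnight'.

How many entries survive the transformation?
3

Step 1: Count records to exclude
  - 4 (standard) + 3 (overnight) = 7 records
Step 2: Total records: 10
Step 3: Remaining = 10 - 7 = 3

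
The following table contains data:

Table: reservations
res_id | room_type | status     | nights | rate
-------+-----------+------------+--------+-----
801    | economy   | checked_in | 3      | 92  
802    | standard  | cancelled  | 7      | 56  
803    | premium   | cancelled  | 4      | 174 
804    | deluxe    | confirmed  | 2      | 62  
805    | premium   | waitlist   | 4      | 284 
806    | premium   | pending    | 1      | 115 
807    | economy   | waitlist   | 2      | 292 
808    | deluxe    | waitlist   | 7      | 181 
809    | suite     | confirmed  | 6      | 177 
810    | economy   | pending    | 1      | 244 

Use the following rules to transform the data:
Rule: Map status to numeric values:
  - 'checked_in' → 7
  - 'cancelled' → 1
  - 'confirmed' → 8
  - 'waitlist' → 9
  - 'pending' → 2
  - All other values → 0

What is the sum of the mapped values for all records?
56

Step 1: Apply mapping to each record
Step 2: Count by status:
  'checked_in': 1 records × 7 = 7
  'cancelled': 2 records × 1 = 2
  'confirmed': 2 records × 8 = 16
  'waitlist': 3 records × 9 = 27
  'pending': 2 records × 2 = 4
Step 3: Sum all mapped values = 56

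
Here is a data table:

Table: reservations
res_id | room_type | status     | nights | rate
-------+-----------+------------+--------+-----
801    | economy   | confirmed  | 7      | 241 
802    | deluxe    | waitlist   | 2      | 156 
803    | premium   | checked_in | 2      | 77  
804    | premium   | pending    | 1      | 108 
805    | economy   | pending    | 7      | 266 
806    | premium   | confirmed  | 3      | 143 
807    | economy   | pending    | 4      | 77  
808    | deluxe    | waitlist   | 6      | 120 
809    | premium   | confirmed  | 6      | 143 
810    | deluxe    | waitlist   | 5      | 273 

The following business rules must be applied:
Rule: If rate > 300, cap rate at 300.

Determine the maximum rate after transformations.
273

Step 1: Original maximum rate = 273
Step 2: Check cap of 300 against maximum
Step 3: No records exceed the cap (max 273 <= cap 300), so no capping applies
Step 4: Maximum after transformation = 273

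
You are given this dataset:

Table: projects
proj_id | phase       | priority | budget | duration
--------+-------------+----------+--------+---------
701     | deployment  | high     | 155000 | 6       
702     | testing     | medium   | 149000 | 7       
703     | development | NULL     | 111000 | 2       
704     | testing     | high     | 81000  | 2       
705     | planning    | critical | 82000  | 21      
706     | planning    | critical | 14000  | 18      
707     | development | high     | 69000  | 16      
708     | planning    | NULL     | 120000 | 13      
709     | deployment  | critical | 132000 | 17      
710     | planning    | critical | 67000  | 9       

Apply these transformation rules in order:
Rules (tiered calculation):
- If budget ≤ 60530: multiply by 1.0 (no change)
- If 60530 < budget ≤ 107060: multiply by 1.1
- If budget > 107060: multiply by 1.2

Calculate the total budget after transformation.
1143300.0

Step 1: Tier 1 (budget ≤ 60530): 1 records, sum = 14000 × 1.0 = 14000.0
Step 2: Tier 2 (60530 < budget ≤ 107060): 4 records, sum = 299000 × 1.1 = 328900.0
Step 3: Tier 3 (budget > 107060): 5 records, sum = 667000 × 1.2 = 800400.0
Step 4: Final sum = 14000.0 + 328900.0 + 800400.0 = 1143300.0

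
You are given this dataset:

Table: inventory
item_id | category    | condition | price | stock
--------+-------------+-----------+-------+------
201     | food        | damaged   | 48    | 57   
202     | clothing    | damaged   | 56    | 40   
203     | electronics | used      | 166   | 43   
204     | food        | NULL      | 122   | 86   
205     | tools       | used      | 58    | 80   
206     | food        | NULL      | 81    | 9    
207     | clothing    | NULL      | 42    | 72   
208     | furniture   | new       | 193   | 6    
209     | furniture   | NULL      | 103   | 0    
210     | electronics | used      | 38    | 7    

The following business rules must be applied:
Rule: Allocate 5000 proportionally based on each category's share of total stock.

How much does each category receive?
clothing: 1400.0, electronics: 625.0, food: 1900.0, furniture: 75.0, tools: 1000.0

Step 1: Calculate total stock = 400
Step 2: Calculate each category's proportion:
  clothing: 112/400 = 28.00% → 1400.0
  electronics: 50/400 = 12.50% → 625.0
  food: 152/400 = 38.00% → 1900.0
  furniture: 6/400 = 1.50% → 75.0
  tools: 80/400 = 20.00% → 1000.0
Step 3: Verify: sum of allocations ≈ 5000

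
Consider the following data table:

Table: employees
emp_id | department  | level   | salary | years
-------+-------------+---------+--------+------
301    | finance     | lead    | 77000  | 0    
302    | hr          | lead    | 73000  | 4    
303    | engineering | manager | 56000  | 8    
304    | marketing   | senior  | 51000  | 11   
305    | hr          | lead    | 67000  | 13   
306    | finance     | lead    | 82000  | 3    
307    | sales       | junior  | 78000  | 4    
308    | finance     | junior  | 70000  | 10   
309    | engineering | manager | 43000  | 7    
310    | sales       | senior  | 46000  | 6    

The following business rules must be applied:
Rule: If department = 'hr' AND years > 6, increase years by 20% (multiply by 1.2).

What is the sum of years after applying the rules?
68.6

Step 1: Find records where department = 'hr' AND years > 6
Step 2: 1 records match, summing to 13
Step 3: After multiplier: 13 × 1.2 = 15.6
Step 4: Unaffected records sum: 53
Step 5: Final sum = 15.6 + 53 = 68.6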